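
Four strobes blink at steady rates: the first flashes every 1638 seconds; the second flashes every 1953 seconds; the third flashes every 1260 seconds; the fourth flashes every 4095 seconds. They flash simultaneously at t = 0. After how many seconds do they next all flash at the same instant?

We need the least common multiple of the intervals.
1638 = 2 × 3^2 × 7 × 13
1953 = 3^2 × 7 × 31
1260 = 2^2 × 3^2 × 5 × 7
4095 = 3^2 × 5 × 7 × 13
LCM(1638, 1953, 1260, 4095) = 2^2 × 3^2 × 5 × 7 × 13 × 31 = 507780.

507780 seconds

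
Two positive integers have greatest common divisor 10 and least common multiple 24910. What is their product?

For any two positive integers, gcd × lcm = product = 10 × 24910 = 249100.

249100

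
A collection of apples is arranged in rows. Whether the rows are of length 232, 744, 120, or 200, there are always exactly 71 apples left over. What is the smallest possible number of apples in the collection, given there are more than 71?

N − 71 must be a common multiple of 232, 744, 120, and 200.
232 = 2^3 × 29
744 = 2^3 × 3 × 31
120 = 2^3 × 3 × 5
200 = 2^3 × 5^2
LCM(232, 744, 120, 200) = 2^3 × 3 × 5^2 × 29 × 31 = 539400.
Smallest N > 71 is LCM + 71 = 539400 + 71 = 539471.

539471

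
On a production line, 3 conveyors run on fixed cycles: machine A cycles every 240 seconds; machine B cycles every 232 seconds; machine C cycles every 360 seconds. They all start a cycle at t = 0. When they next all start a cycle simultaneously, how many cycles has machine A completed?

87 cycles

They are all back at their starting positions together after one LCM of the periods.
240 = 2^4 × 3 × 5
232 = 2^3 × 29
360 = 2^3 × 3^2 × 5
LCM(240, 232, 360) = 2^4 × 3^2 × 5 × 29 = 20880.
Cycles for period 240: 20880 / 240 = 87.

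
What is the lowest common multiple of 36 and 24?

36 = 2^2 × 3^2
24 = 2^3 × 3
LCM(36, 24) = 2^3 × 3^2 = 72.

72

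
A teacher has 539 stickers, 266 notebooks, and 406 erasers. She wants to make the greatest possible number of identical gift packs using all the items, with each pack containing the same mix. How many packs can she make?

7 packs

The pack count must divide each quantity, so the greatest is gcd(539, 266, 406).
539 = 7^2 × 11
266 = 2 × 7 × 19
406 = 2 × 7 × 29
gcd(539, 266, 406) = 7.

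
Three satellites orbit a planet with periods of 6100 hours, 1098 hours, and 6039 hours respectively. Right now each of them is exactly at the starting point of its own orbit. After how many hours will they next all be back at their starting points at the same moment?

603900 hours

We need the least common multiple of the intervals.
6100 = 2^2 × 5^2 × 61
1098 = 2 × 3^2 × 61
6039 = 3^2 × 11 × 61
LCM(6100, 1098, 6039) = 2^2 × 3^2 × 5^2 × 11 × 61 = 603900.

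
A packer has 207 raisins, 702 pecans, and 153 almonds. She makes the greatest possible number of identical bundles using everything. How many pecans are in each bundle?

78

Number of bundles = gcd(207, 702, 153).
207 = 3^2 × 23
702 = 2 × 3^3 × 13
153 = 3^2 × 17
gcd(207, 702, 153) = 3^2 = 9.
pecans per bundle = 702 / 9 = 78.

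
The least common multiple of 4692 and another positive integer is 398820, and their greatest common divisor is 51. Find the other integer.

4335

gcd × lcm = product of the two integers, so the other integer is (51 × 398820) / 4692 = 4335.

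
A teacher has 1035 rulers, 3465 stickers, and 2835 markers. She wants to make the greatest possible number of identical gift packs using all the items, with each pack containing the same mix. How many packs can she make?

The pack count must divide each quantity, so the greatest is gcd(1035, 3465, 2835).
1035 = 3^2 × 5 × 23
3465 = 3^2 × 5 × 7 × 11
2835 = 3^4 × 5 × 7
gcd(1035, 3465, 2835) = 3^2 × 5 = 45.

45 packs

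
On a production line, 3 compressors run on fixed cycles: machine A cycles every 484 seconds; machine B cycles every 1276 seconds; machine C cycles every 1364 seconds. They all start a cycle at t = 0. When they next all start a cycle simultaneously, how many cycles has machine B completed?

341 cycles

They are all back at their starting positions together after one LCM of the periods.
484 = 2^2 × 11^2
1276 = 2^2 × 11 × 29
1364 = 2^2 × 11 × 31
LCM(484, 1276, 1364) = 2^2 × 11^2 × 29 × 31 = 435116.
Cycles for period 1276: 435116 / 1276 = 341.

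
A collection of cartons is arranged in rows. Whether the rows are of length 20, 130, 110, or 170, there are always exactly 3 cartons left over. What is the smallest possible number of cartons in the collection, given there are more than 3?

N − 3 must be a common multiple of 20, 130, 110, and 170.
20 = 2^2 × 5
130 = 2 × 5 × 13
110 = 2 × 5 × 11
170 = 2 × 5 × 17
LCM(20, 130, 110, 170) = 2^2 × 5 × 11 × 13 × 17 = 48620.
Smallest N > 3 is LCM + 3 = 48620 + 3 = 48623.

48623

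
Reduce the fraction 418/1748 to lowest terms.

418 = 2 × 11 × 19
1748 = 2^2 × 19 × 23
gcd(418, 1748) = 2 × 19 = 38.
Divide numerator and denominator by 38: 418/1748 = 11/46.

11/46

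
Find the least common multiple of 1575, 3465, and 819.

1575 = 3^2 × 5^2 × 7
3465 = 3^2 × 5 × 7 × 11
819 = 3^2 × 7 × 13
LCM(1575, 3465, 819) = 3^2 × 5^2 × 7 × 11 × 13 = 225225.

225225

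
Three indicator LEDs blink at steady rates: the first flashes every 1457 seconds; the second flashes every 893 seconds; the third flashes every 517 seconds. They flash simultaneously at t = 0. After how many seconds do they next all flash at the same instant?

304513 seconds

The first simultaneous occurrence is after LCM of the individual periods.
1457 = 31 × 47
893 = 19 × 47
517 = 11 × 47
LCM(1457, 893, 517) = 11 × 19 × 31 × 47 = 304513.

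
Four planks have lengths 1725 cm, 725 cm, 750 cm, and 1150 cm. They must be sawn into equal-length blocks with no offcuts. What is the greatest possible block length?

25 cm

The block length must divide every plank, so the greatest is gcd(1725, 725, 750, 1150).
1725 = 3 × 5^2 × 23
725 = 5^2 × 29
750 = 2 × 3 × 5^3
1150 = 2 × 5^2 × 23
gcd(1725, 725, 750, 1150) = 5^2 = 25.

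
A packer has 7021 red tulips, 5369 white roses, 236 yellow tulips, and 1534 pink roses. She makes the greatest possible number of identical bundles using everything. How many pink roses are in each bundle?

Number of bundles = gcd(7021, 5369, 236, 1534).
7021 = 7 × 17 × 59
5369 = 7 × 13 × 59
236 = 2^2 × 59
1534 = 2 × 13 × 59
gcd(7021, 5369, 236, 1534) = 59.
pink roses per bundle = 1534 / 59 = 26.

26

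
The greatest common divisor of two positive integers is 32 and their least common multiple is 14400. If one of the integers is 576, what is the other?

800

For two integers, gcd × lcm = product, so the other is (32 × 14400) / 576 = 460800 / 576 = 800.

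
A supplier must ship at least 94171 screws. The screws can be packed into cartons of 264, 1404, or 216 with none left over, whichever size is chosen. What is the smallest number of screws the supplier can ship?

123552

The number of screws must be a common multiple of 264, 1404, and 216, so a multiple of their LCM.
264 = 2^3 × 3 × 11
1404 = 2^2 × 3^3 × 13
216 = 2^3 × 3^3
LCM(264, 1404, 216) = 2^3 × 3^3 × 11 × 13 = 30888.
Smallest multiple of 30888 that is ≥ 94171: ⌈94171/30888⌉ × 30888 = 4 × 30888 = 123552.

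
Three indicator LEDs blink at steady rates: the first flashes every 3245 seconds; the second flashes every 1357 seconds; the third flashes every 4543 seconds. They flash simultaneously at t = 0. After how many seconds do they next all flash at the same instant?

522445 seconds

The first simultaneous occurrence is after LCM of the individual periods.
3245 = 5 × 11 × 59
1357 = 23 × 59
4543 = 7 × 11 × 59
LCM(3245, 1357, 4543) = 5 × 7 × 11 × 23 × 59 = 522445.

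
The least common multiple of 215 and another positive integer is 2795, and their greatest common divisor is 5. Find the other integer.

gcd × lcm = product of the two integers, so the other integer is (5 × 2795) / 215 = 65.

65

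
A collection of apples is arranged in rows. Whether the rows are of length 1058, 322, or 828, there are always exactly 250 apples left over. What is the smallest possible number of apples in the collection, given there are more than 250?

N − 250 must be a common multiple of 1058, 322, and 828.
1058 = 2 × 23^2
322 = 2 × 7 × 23
828 = 2^2 × 3^2 × 23
LCM(1058, 322, 828) = 2^2 × 3^2 × 7 × 23^2 = 133308.
Smallest N > 250 is LCM + 250 = 133308 + 250 = 133558.

133558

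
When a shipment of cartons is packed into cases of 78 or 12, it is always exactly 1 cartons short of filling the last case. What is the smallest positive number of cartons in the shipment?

Being 1 short of a full case of size k means N ≡ −1 (mod k), i.e. N + 1 is a multiple of each size.
78 = 2 × 3 × 13
12 = 2^2 × 3
LCM(78, 12) = 2^2 × 3 × 13 = 156.
Smallest positive N is 156 − 1 = 155.

155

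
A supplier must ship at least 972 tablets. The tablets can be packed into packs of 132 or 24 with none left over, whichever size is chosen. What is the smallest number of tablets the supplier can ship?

The number of tablets must be a common multiple of 132 and 24, so a multiple of their LCM.
132 = 2^2 × 3 × 11
24 = 2^3 × 3
LCM(132, 24) = 2^3 × 3 × 11 = 264.
Smallest multiple of 264 that is ≥ 972: ⌈972/264⌉ × 264 = 4 × 264 = 1056.

1056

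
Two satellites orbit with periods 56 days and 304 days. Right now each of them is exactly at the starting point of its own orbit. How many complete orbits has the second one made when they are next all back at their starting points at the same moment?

7 orbits

All finish a whole number of cycles simultaneously at t = LCM of the periods.
56 = 2^3 × 7
304 = 2^4 × 19
LCM(56, 304) = 2^4 × 7 × 19 = 2128.
Orbits for period 304: 2128 / 304 = 7.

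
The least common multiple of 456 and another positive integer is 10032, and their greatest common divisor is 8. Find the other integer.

gcd × lcm = product of the two integers, so the other integer is (8 × 10032) / 456 = 176.

176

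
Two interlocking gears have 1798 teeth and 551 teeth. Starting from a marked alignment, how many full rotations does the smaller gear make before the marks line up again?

All finish a whole number of cycles simultaneously at t = LCM of the periods.
1798 = 2 × 29 × 31
551 = 19 × 29
LCM(1798, 551) = 2 × 19 × 29 × 31 = 34162.
Rotations for period 551: 34162 / 551 = 62.

62 rotations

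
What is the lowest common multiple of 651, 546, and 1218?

490854

651 = 3 × 7 × 31
546 = 2 × 3 × 7 × 13
1218 = 2 × 3 × 7 × 29
LCM(651, 546, 1218) = 2 × 3 × 7 × 13 × 29 × 31 = 490854.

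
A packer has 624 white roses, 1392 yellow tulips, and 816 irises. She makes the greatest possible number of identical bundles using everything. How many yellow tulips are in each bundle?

29

Number of bundles = gcd(624, 1392, 816).
624 = 2^4 × 3 × 13
1392 = 2^4 × 3 × 29
816 = 2^4 × 3 × 17
gcd(624, 1392, 816) = 2^4 × 3 = 48.
yellow tulips per bundle = 1392 / 48 = 29.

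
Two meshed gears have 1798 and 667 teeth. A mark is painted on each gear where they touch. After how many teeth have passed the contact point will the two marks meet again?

41354 teeth

We need the least common multiple of the intervals.
1798 = 2 × 29 × 31
667 = 23 × 29
LCM(1798, 667) = 2 × 23 × 29 × 31 = 41354.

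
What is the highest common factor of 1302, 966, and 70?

14

1302 = 2 × 3 × 7 × 31
966 = 2 × 3 × 7 × 23
70 = 2 × 5 × 7
gcd(1302, 966, 70) = 2 × 7 = 14.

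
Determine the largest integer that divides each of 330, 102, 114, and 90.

6

330 = 2 × 3 × 5 × 11
102 = 2 × 3 × 17
114 = 2 × 3 × 19
90 = 2 × 3^2 × 5
gcd(330, 102, 114, 90) = 2 × 3 = 6.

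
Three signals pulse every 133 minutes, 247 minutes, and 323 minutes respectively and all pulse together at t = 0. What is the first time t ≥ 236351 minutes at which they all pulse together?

Joint pulses occur at multiples of LCM(133, 247, 323).
133 = 7 × 19
247 = 13 × 19
323 = 17 × 19
LCM(133, 247, 323) = 7 × 13 × 17 × 19 = 29393.
Smallest multiple of 29393 that is ≥ 236351: ⌈236351/29393⌉ × 29393 = 9 × 29393 = 264537.

264537 minutes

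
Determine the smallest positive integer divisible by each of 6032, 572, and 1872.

597168

6032 = 2^4 × 13 × 29
572 = 2^2 × 11 × 13
1872 = 2^4 × 3^2 × 13
LCM(6032, 572, 1872) = 2^4 × 3^2 × 11 × 13 × 29 = 597168.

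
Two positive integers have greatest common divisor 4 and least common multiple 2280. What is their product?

9120

For any two positive integers, gcd × lcm = product = 4 × 2280 = 9120.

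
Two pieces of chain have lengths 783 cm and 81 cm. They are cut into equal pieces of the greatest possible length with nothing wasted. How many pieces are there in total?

32

Piece length = gcd(783, 81).
783 = 3^3 × 29
81 = 3^4
gcd(783, 81) = 3^3 = 27.
Total pieces = 783/27 + 81/27 = 29 + 3 = 32.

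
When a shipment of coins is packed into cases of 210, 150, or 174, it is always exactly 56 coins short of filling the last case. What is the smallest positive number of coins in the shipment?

Being 56 short of a full case of size k means N ≡ −56 (mod k), i.e. N + 56 is a multiple of each size.
210 = 2 × 3 × 5 × 7
150 = 2 × 3 × 5^2
174 = 2 × 3 × 29
LCM(210, 150, 174) = 2 × 3 × 5^2 × 7 × 29 = 30450.
Smallest positive N is 30450 − 56 = 30394.

30394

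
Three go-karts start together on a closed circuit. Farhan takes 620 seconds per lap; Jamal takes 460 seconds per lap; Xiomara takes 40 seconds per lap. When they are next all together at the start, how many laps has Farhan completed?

The first common completion time is the LCM of the periods.
620 = 2^2 × 5 × 31
460 = 2^2 × 5 × 23
40 = 2^3 × 5
LCM(620, 460, 40) = 2^3 × 5 × 23 × 31 = 28520.
Laps for period 620: 28520 / 620 = 46.

46 laps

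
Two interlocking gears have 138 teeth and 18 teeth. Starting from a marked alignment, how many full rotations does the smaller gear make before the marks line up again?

23 rotations

They are all back at their starting positions together after one LCM of the periods.
138 = 2 × 3 × 23
18 = 2 × 3^2
LCM(138, 18) = 2 × 3^2 × 23 = 414.
Rotations for period 18: 414 / 18 = 23.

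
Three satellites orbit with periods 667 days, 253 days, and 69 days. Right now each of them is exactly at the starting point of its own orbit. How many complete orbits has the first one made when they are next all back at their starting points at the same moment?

33 orbits

They are all back at their starting positions together after one LCM of the periods.
667 = 23 × 29
253 = 11 × 23
69 = 3 × 23
LCM(667, 253, 69) = 3 × 11 × 23 × 29 = 22011.
Orbits for period 667: 22011 / 667 = 33.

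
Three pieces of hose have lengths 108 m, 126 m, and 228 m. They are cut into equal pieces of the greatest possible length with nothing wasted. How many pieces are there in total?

77

Piece length = gcd(108, 126, 228).
108 = 2^2 × 3^3
126 = 2 × 3^2 × 7
228 = 2^2 × 3 × 19
gcd(108, 126, 228) = 2 × 3 = 6.
Total pieces = 108/6 + 126/6 + 228/6 = 18 + 21 + 38 = 77.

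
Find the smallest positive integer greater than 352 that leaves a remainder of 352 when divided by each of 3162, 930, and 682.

174262

N − 352 must be a common multiple of 3162, 930, and 682.
3162 = 2 × 3 × 17 × 31
930 = 2 × 3 × 5 × 31
682 = 2 × 11 × 31
LCM(3162, 930, 682) = 2 × 3 × 5 × 11 × 17 × 31 = 173910.
Smallest N > 352 is LCM + 352 = 173910 + 352 = 174262.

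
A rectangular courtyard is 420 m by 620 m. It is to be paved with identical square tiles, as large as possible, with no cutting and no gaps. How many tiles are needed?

651

Tile side = gcd(420, 620).
420 = 2^2 × 3 × 5 × 7
620 = 2^2 × 5 × 31
gcd(420, 620) = 2^2 × 5 = 20.
Tiles: (420/20) × (620/20) = 21 × 31 = 651.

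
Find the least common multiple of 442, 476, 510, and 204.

92820

442 = 2 × 13 × 17
476 = 2^2 × 7 × 17
510 = 2 × 3 × 5 × 17
204 = 2^2 × 3 × 17
LCM(442, 476, 510, 204) = 2^2 × 3 × 5 × 7 × 13 × 17 = 92820.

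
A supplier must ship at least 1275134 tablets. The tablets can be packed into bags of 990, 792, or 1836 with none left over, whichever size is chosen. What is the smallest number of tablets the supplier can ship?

1413720

The number of tablets must be a common multiple of 990, 792, and 1836, so a multiple of their LCM.
990 = 2 × 3^2 × 5 × 11
792 = 2^3 × 3^2 × 11
1836 = 2^2 × 3^3 × 17
LCM(990, 792, 1836) = 2^3 × 3^3 × 5 × 11 × 17 = 201960.
Smallest multiple of 201960 that is ≥ 1275134: ⌈1275134/201960⌉ × 201960 = 7 × 201960 = 1413720.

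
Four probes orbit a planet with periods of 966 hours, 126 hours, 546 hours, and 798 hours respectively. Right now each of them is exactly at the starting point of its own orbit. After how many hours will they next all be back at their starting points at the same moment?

715806 hours

They coincide at every common multiple of the periods; the first is the LCM.
966 = 2 × 3 × 7 × 23
126 = 2 × 3^2 × 7
546 = 2 × 3 × 7 × 13
798 = 2 × 3 × 7 × 19
LCM(966, 126, 546, 798) = 2 × 3^2 × 7 × 13 × 19 × 23 = 715806.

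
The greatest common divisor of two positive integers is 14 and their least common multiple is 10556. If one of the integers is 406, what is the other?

For two integers, gcd × lcm = product, so the other is (14 × 10556) / 406 = 147784 / 406 = 364.

364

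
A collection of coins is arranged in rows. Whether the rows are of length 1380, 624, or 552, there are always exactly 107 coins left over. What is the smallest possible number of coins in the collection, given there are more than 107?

71867

N − 107 must be a common multiple of 1380, 624, and 552.
1380 = 2^2 × 3 × 5 × 23
624 = 2^4 × 3 × 13
552 = 2^3 × 3 × 23
LCM(1380, 624, 552) = 2^4 × 3 × 5 × 13 × 23 = 71760.
Smallest N > 107 is LCM + 107 = 71760 + 107 = 71867.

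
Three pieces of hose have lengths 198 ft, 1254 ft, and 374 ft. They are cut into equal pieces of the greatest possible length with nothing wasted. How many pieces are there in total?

Piece length = gcd(198, 1254, 374).
198 = 2 × 3^2 × 11
1254 = 2 × 3 × 11 × 19
374 = 2 × 11 × 17
gcd(198, 1254, 374) = 2 × 11 = 22.
Total pieces = 198/22 + 1254/22 + 374/22 = 9 + 57 + 17 = 83.

83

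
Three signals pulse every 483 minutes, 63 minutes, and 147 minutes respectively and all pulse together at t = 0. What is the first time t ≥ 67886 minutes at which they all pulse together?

71001 minutes

Joint pulses occur at multiples of LCM(483, 63, 147).
483 = 3 × 7 × 23
63 = 3^2 × 7
147 = 3 × 7^2
LCM(483, 63, 147) = 3^2 × 7^2 × 23 = 10143.
Smallest multiple of 10143 that is ≥ 67886: ⌈67886/10143⌉ × 10143 = 7 × 10143 = 71001.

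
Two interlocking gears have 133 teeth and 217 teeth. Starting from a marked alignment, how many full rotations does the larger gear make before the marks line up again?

19 rotations

All finish a whole number of cycles simultaneously at t = LCM of the periods.
133 = 7 × 19
217 = 7 × 31
LCM(133, 217) = 7 × 19 × 31 = 4123.
Rotations for period 217: 4123 / 217 = 19.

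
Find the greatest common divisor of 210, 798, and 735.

210 = 2 × 3 × 5 × 7
798 = 2 × 3 × 7 × 19
735 = 3 × 5 × 7^2
gcd(210, 798, 735) = 3 × 7 = 21.

21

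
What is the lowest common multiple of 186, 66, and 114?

186 = 2 × 3 × 31
66 = 2 × 3 × 11
114 = 2 × 3 × 19
LCM(186, 66, 114) = 2 × 3 × 11 × 19 × 31 = 38874.

38874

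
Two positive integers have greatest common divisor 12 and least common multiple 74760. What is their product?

For any two positive integers, gcd × lcm = product = 12 × 74760 = 897120.

897120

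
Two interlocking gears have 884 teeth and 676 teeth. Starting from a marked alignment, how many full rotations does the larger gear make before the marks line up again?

All finish a whole number of cycles simultaneously at t = LCM of the periods.
884 = 2^2 × 13 × 17
676 = 2^2 × 13^2
LCM(884, 676) = 2^2 × 13^2 × 17 = 11492.
Rotations for period 884: 11492 / 884 = 13.

13 rotations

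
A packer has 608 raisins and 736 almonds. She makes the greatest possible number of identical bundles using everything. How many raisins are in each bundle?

Number of bundles = gcd(608, 736).
608 = 2^5 × 19
736 = 2^5 × 23
gcd(608, 736) = 2^5 = 32.
raisins per bundle = 608 / 32 = 19.

19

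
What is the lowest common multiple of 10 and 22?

10 = 2 × 5
22 = 2 × 11
LCM(10, 22) = 2 × 5 × 11 = 110.

110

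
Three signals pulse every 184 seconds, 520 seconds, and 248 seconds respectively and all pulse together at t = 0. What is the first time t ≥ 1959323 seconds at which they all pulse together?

Joint pulses occur at multiples of LCM(184, 520, 248).
184 = 2^3 × 23
520 = 2^3 × 5 × 13
248 = 2^3 × 31
LCM(184, 520, 248) = 2^3 × 5 × 13 × 23 × 31 = 370760.
Smallest multiple of 370760 that is ≥ 1959323: ⌈1959323/370760⌉ × 370760 = 6 × 370760 = 2224560.

2224560 seconds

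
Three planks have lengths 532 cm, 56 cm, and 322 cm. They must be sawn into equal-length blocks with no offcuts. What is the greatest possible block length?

14 cm

The block length must divide every plank, so the greatest is gcd(532, 56, 322).
532 = 2^2 × 7 × 19
56 = 2^3 × 7
322 = 2 × 7 × 23
gcd(532, 56, 322) = 2 × 7 = 14.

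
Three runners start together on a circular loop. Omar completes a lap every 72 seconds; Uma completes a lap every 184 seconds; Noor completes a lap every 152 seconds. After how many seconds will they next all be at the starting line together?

31464 seconds

The first simultaneous occurrence is after LCM of the individual periods.
72 = 2^3 × 3^2
184 = 2^3 × 23
152 = 2^3 × 19
LCM(72, 184, 152) = 2^3 × 3^2 × 19 × 23 = 31464.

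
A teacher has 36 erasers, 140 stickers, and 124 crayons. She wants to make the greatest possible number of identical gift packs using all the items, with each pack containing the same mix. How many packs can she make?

4 packs

The pack count must divide each quantity, so the greatest is gcd(36, 140, 124).
36 = 2^2 × 3^2
140 = 2^2 × 5 × 7
124 = 2^2 × 31
gcd(36, 140, 124) = 2^2 = 4.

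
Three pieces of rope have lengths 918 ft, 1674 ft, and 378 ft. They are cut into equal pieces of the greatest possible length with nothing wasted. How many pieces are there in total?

Piece length = gcd(918, 1674, 378).
918 = 2 × 3^3 × 17
1674 = 2 × 3^3 × 31
378 = 2 × 3^3 × 7
gcd(918, 1674, 378) = 2 × 3^3 = 54.
Total pieces = 918/54 + 1674/54 + 378/54 = 17 + 31 + 7 = 55.

55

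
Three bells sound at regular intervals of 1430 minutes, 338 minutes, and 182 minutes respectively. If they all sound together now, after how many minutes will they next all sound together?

130130 minutes

We need the least common multiple of the intervals.
1430 = 2 × 5 × 11 × 13
338 = 2 × 13^2
182 = 2 × 7 × 13
LCM(1430, 338, 182) = 2 × 5 × 7 × 11 × 13^2 = 130130.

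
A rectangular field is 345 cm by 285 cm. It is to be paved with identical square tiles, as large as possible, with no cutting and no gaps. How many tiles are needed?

Tile side = gcd(345, 285).
345 = 3 × 5 × 23
285 = 3 × 5 × 19
gcd(345, 285) = 3 × 5 = 15.
Tiles: (345/15) × (285/15) = 23 × 19 = 437.

437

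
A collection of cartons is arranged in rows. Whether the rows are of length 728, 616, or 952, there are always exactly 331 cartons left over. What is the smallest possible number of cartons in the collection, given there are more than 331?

N − 331 must be a common multiple of 728, 616, and 952.
728 = 2^3 × 7 × 13
616 = 2^3 × 7 × 11
952 = 2^3 × 7 × 17
LCM(728, 616, 952) = 2^3 × 7 × 11 × 13 × 17 = 136136.
Smallest N > 331 is LCM + 331 = 136136 + 331 = 136467.

136467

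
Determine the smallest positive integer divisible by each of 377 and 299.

8671

377 = 13 × 29
299 = 13 × 23
LCM(377, 299) = 13 × 23 × 29 = 8671.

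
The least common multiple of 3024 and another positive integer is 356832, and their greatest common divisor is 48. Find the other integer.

5664

gcd × lcm = product of the two integers, so the other integer is (48 × 356832) / 3024 = 5664.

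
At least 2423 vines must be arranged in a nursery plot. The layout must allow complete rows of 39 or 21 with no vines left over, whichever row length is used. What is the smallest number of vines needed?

2457

The number of vines must be a common multiple of 39 and 21, so a multiple of their LCM.
39 = 3 × 13
21 = 3 × 7
LCM(39, 21) = 3 × 7 × 13 = 273.
Smallest multiple of 273 that is ≥ 2423: ⌈2423/273⌉ × 273 = 9 × 273 = 2457.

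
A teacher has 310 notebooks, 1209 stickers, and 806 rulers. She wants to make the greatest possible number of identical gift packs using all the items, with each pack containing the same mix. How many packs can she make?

The pack count must divide each quantity, so the greatest is gcd(310, 1209, 806).
310 = 2 × 5 × 31
1209 = 3 × 13 × 31
806 = 2 × 13 × 31
gcd(310, 1209, 806) = 31.

31 packs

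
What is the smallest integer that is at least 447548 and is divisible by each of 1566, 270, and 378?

The integer must be a common multiple of 1566, 270, and 378, so a multiple of their LCM.
1566 = 2 × 3^3 × 29
270 = 2 × 3^3 × 5
378 = 2 × 3^3 × 7
LCM(1566, 270, 378) = 2 × 3^3 × 5 × 7 × 29 = 54810.
Smallest multiple of 54810 that is ≥ 447548: ⌈447548/54810⌉ × 54810 = 9 × 54810 = 493290.

493290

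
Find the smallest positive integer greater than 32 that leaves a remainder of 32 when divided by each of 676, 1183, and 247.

89940

N − 32 must be a common multiple of 676, 1183, and 247.
676 = 2^2 × 13^2
1183 = 7 × 13^2
247 = 13 × 19
LCM(676, 1183, 247) = 2^2 × 7 × 13^2 × 19 = 89908.
Smallest N > 32 is LCM + 32 = 89908 + 32 = 89940.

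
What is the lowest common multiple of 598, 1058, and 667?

398866

598 = 2 × 13 × 23
1058 = 2 × 23^2
667 = 23 × 29
LCM(598, 1058, 667) = 2 × 13 × 23^2 × 29 = 398866.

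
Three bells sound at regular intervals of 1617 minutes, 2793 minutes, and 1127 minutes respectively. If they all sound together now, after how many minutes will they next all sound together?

The first simultaneous occurrence is after LCM of the individual periods.
1617 = 3 × 7^2 × 11
2793 = 3 × 7^2 × 19
1127 = 7^2 × 23
LCM(1617, 2793, 1127) = 3 × 7^2 × 11 × 19 × 23 = 706629.

706629 minutes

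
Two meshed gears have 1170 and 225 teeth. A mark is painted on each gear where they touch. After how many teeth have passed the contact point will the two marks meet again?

5850 teeth

The first simultaneous occurrence is after LCM of the individual periods.
1170 = 2 × 3^2 × 5 × 13
225 = 3^2 × 5^2
LCM(1170, 225) = 2 × 3^2 × 5^2 × 13 = 5850.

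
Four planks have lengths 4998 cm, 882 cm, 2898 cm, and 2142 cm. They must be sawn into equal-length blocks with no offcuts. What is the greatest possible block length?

42 cm

The block length must divide every plank, so the greatest is gcd(4998, 882, 2898, 2142).
4998 = 2 × 3 × 7^2 × 17
882 = 2 × 3^2 × 7^2
2898 = 2 × 3^2 × 7 × 23
2142 = 2 × 3^2 × 7 × 17
gcd(4998, 882, 2898, 2142) = 2 × 3 × 7 = 42.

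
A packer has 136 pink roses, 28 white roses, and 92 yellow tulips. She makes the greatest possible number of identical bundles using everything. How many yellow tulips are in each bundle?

Number of bundles = gcd(136, 28, 92).
136 = 2^3 × 17
28 = 2^2 × 7
92 = 2^2 × 23
gcd(136, 28, 92) = 2^2 = 4.
yellow tulips per bundle = 92 / 4 = 23.

23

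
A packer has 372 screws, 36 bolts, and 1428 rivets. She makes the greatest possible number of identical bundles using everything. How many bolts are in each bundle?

Number of bundles = gcd(372, 36, 1428).
372 = 2^2 × 3 × 31
36 = 2^2 × 3^2
1428 = 2^2 × 3 × 7 × 17
gcd(372, 36, 1428) = 2^2 × 3 = 12.
bolts per bundle = 36 / 12 = 3.

3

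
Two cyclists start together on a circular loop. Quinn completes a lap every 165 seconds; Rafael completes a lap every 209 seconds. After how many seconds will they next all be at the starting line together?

We need the least common multiple of the intervals.
165 = 3 × 5 × 11
209 = 11 × 19
LCM(165, 209) = 3 × 5 × 11 × 19 = 3135.

3135 seconds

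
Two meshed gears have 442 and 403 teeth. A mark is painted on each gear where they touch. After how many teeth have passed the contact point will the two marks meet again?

13702 teeth

The first simultaneous occurrence is after LCM of the individual periods.
442 = 2 × 13 × 17
403 = 13 × 31
LCM(442, 403) = 2 × 13 × 17 × 31 = 13702.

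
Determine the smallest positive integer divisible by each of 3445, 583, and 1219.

3445 = 5 × 13 × 53
583 = 11 × 53
1219 = 23 × 53
LCM(3445, 583, 1219) = 5 × 11 × 13 × 23 × 53 = 871585.

871585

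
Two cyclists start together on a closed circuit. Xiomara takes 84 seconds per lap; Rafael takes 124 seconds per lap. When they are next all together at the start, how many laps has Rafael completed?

21 laps

The first common completion time is the LCM of the periods.
84 = 2^2 × 3 × 7
124 = 2^2 × 31
LCM(84, 124) = 2^2 × 3 × 7 × 31 = 2604.
Laps for period 124: 2604 / 124 = 21.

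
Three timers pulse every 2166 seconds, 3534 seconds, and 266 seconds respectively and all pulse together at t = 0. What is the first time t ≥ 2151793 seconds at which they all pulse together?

Joint pulses occur at multiples of LCM(2166, 3534, 266).
2166 = 2 × 3 × 19^2
3534 = 2 × 3 × 19 × 31
266 = 2 × 7 × 19
LCM(2166, 3534, 266) = 2 × 3 × 7 × 19^2 × 31 = 470022.
Smallest multiple of 470022 that is ≥ 2151793: ⌈2151793/470022⌉ × 470022 = 5 × 470022 = 2350110.

2350110 seconds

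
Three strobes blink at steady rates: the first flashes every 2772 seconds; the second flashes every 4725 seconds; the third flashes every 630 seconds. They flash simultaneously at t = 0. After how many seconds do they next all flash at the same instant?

They coincide at every common multiple of the periods; the first is the LCM.
2772 = 2^2 × 3^2 × 7 × 11
4725 = 3^3 × 5^2 × 7
630 = 2 × 3^2 × 5 × 7
LCM(2772, 4725, 630) = 2^2 × 3^3 × 5^2 × 7 × 11 = 207900.

207900 seconds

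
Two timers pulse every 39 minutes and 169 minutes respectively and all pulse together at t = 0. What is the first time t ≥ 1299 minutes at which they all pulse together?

Joint pulses occur at multiples of LCM(39, 169).
39 = 3 × 13
169 = 13^2
LCM(39, 169) = 3 × 13^2 = 507.
Smallest multiple of 507 that is ≥ 1299: ⌈1299/507⌉ × 507 = 3 × 507 = 1521.

1521 minutes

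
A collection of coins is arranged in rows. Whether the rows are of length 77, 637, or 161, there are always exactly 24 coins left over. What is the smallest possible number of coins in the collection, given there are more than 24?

161185

N − 24 must be a common multiple of 77, 637, and 161.
77 = 7 × 11
637 = 7^2 × 13
161 = 7 × 23
LCM(77, 637, 161) = 7^2 × 11 × 13 × 23 = 161161.
Smallest N > 24 is LCM + 24 = 161161 + 24 = 161185.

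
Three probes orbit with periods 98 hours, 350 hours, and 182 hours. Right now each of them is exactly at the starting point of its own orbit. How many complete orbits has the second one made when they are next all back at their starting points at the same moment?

91 orbits

All finish a whole number of cycles simultaneously at t = LCM of the periods.
98 = 2 × 7^2
350 = 2 × 5^2 × 7
182 = 2 × 7 × 13
LCM(98, 350, 182) = 2 × 5^2 × 7^2 × 13 = 31850.
Orbits for period 350: 31850 / 350 = 91.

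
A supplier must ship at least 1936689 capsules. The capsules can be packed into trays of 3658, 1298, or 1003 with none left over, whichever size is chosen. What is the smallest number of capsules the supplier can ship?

2052138

The number of capsules must be a common multiple of 3658, 1298, and 1003, so a multiple of their LCM.
3658 = 2 × 31 × 59
1298 = 2 × 11 × 59
1003 = 17 × 59
LCM(3658, 1298, 1003) = 2 × 11 × 17 × 31 × 59 = 684046.
Smallest multiple of 684046 that is ≥ 1936689: ⌈1936689/684046⌉ × 684046 = 3 × 684046 = 2052138.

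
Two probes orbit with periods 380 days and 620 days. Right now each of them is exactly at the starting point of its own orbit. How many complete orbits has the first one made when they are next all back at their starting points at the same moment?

31 orbits

All finish a whole number of cycles simultaneously at t = LCM of the periods.
380 = 2^2 × 5 × 19
620 = 2^2 × 5 × 31
LCM(380, 620) = 2^2 × 5 × 19 × 31 = 11780.
Orbits for period 380: 11780 / 380 = 31.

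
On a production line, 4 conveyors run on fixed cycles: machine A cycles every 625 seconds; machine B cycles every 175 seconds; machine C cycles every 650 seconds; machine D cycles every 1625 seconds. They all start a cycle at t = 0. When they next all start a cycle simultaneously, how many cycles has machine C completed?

The first common completion time is the LCM of the periods.
625 = 5^4
175 = 5^2 × 7
650 = 2 × 5^2 × 13
1625 = 5^3 × 13
LCM(625, 175, 650, 1625) = 2 × 5^4 × 7 × 13 = 113750.
Cycles for period 650: 113750 / 650 = 175.

175 cycles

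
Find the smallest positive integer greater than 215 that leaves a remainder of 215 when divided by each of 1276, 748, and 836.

N − 215 must be a common multiple of 1276, 748, and 836.
1276 = 2^2 × 11 × 29
748 = 2^2 × 11 × 17
836 = 2^2 × 11 × 19
LCM(1276, 748, 836) = 2^2 × 11 × 17 × 19 × 29 = 412148.
Smallest N > 215 is LCM + 215 = 412148 + 215 = 412363.

412363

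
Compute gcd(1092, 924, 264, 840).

12

1092 = 2^2 × 3 × 7 × 13
924 = 2^2 × 3 × 7 × 11
264 = 2^3 × 3 × 11
840 = 2^3 × 3 × 5 × 7
gcd(1092, 924, 264, 840) = 2^2 × 3 = 12.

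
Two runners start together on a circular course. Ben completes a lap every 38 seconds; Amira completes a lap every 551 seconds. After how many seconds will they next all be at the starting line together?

The first simultaneous occurrence is after LCM of the individual periods.
38 = 2 × 19
551 = 19 × 29
LCM(38, 551) = 2 × 19 × 29 = 1102.

1102 seconds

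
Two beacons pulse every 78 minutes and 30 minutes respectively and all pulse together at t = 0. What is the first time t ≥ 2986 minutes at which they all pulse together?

Joint pulses occur at multiples of LCM(78, 30).
78 = 2 × 3 × 13
30 = 2 × 3 × 5
LCM(78, 30) = 2 × 3 × 5 × 13 = 390.
Smallest multiple of 390 that is ≥ 2986: ⌈2986/390⌉ × 390 = 8 × 390 = 3120.

3120 minutes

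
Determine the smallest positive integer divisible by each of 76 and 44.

836

76 = 2^2 × 19
44 = 2^2 × 11
LCM(76, 44) = 2^2 × 11 × 19 = 836.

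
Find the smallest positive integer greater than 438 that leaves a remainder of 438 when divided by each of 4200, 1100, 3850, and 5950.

785838

N − 438 must be a common multiple of 4200, 1100, 3850, and 5950.
4200 = 2^3 × 3 × 5^2 × 7
1100 = 2^2 × 5^2 × 11
3850 = 2 × 5^2 × 7 × 11
5950 = 2 × 5^2 × 7 × 17
LCM(4200, 1100, 3850, 5950) = 2^3 × 3 × 5^2 × 7 × 11 × 17 = 785400.
Smallest N > 438 is LCM + 438 = 785400 + 438 = 785838.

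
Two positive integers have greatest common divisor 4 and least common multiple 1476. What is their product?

5904

For any two positive integers, gcd × lcm = product = 4 × 1476 = 5904.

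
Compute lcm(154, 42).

154 = 2 × 7 × 11
42 = 2 × 3 × 7
LCM(154, 42) = 2 × 3 × 7 × 11 = 462.

462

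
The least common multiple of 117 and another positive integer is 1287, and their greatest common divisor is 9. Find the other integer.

99

gcd × lcm = product of the two integers, so the other integer is (9 × 1287) / 117 = 99.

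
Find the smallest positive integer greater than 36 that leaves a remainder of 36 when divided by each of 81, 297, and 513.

16965

N − 36 must be a common multiple of 81, 297, and 513.
81 = 3^4
297 = 3^3 × 11
513 = 3^3 × 19
LCM(81, 297, 513) = 3^4 × 11 × 19 = 16929.
Smallest N > 36 is LCM + 36 = 16929 + 36 = 16965.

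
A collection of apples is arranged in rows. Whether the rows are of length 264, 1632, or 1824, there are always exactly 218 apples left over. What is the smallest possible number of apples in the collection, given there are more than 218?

N − 218 must be a common multiple of 264, 1632, and 1824.
264 = 2^3 × 3 × 11
1632 = 2^5 × 3 × 17
1824 = 2^5 × 3 × 19
LCM(264, 1632, 1824) = 2^5 × 3 × 11 × 17 × 19 = 341088.
Smallest N > 218 is LCM + 218 = 341088 + 218 = 341306.

341306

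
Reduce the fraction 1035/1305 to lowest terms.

1035 = 3^2 × 5 × 23
1305 = 3^2 × 5 × 29
gcd(1035, 1305) = 3^2 × 5 = 45.
Divide numerator and denominator by 45: 1035/1305 = 23/29.

23/29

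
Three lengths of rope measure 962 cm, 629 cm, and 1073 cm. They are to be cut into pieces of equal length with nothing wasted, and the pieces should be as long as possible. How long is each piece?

37 cm

Each piece length must divide every original length, so the longest possible is gcd(962, 629, 1073).
962 = 2 × 13 × 37
629 = 17 × 37
1073 = 29 × 37
gcd(962, 629, 1073) = 37.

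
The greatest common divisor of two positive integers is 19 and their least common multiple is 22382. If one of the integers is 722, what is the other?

589

For two integers, gcd × lcm = product, so the other is (19 × 22382) / 722 = 425258 / 722 = 589.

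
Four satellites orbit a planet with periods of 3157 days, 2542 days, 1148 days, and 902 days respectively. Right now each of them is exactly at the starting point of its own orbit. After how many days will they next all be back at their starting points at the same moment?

391468 days

They coincide at every common multiple of the periods; the first is the LCM.
3157 = 7 × 11 × 41
2542 = 2 × 31 × 41
1148 = 2^2 × 7 × 41
902 = 2 × 11 × 41
LCM(3157, 2542, 1148, 902) = 2^2 × 7 × 11 × 31 × 41 = 391468.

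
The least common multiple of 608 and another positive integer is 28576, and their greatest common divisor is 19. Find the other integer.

893

gcd × lcm = product of the two integers, so the other integer is (19 × 28576) / 608 = 893.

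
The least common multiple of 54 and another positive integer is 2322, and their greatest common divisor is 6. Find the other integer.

gcd × lcm = product of the two integers, so the other integer is (6 × 2322) / 54 = 258.

258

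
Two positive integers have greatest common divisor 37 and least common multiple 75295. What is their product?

2785915

For any two positive integers, gcd × lcm = product = 37 × 75295 = 2785915.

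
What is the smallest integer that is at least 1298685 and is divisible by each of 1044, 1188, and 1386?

The integer must be a common multiple of 1044, 1188, and 1386, so a multiple of their LCM.
1044 = 2^2 × 3^2 × 29
1188 = 2^2 × 3^3 × 11
1386 = 2 × 3^2 × 7 × 11
LCM(1044, 1188, 1386) = 2^2 × 3^3 × 7 × 11 × 29 = 241164.
Smallest multiple of 241164 that is ≥ 1298685: ⌈1298685/241164⌉ × 241164 = 6 × 241164 = 1446984.

1446984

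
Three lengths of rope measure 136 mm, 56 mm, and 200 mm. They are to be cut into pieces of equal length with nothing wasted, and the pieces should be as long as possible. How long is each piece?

8 mm

Each piece length must divide every original length, so the longest possible is gcd(136, 56, 200).
136 = 2^3 × 17
56 = 2^3 × 7
200 = 2^3 × 5^2
gcd(136, 56, 200) = 2^3 = 8.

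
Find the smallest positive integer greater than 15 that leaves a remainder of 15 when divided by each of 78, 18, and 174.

6801

N − 15 must be a common multiple of 78, 18, and 174.
78 = 2 × 3 × 13
18 = 2 × 3^2
174 = 2 × 3 × 29
LCM(78, 18, 174) = 2 × 3^2 × 13 × 29 = 6786.
Smallest N > 15 is LCM + 15 = 6786 + 15 = 6801.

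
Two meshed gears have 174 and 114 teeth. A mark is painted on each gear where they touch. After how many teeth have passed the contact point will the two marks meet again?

They coincide at every common multiple of the periods; the first is the LCM.
174 = 2 × 3 × 29
114 = 2 × 3 × 19
LCM(174, 114) = 2 × 3 × 19 × 29 = 3306.

3306 teeth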